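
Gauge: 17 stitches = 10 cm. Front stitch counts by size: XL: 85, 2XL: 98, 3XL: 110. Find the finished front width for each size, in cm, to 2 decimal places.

XL 50.00 cm; 2XL 57.65 cm; 3XL 64.71 cm.

17/10 = 1.7 sts per cm.
XL: 85 / 1.7 = 50.000 → 50.00 cm.
2XL: 98 / 1.7 = 57.647 → 57.65 cm.
3XL: 110 / 1.7 = 64.706 → 64.71 cm.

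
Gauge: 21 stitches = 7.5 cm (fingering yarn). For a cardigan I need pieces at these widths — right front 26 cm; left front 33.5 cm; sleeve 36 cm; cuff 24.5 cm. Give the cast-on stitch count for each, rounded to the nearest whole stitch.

Rate = 21/7.5 = 2.8 sts per cm.
right front: 26 × 2.8 = 72.80 → 73.
left front: 33.5 × 2.8 = 93.80 → 94.
sleeve: 36 × 2.8 = 100.80 → 101.
cuff: 24.5 × 2.8 = 68.60 → 69.

right front 73; left front 94; sleeve 101; cuff 69.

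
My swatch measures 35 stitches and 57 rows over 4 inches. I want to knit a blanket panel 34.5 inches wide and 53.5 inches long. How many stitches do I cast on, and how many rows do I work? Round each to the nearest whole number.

Cast on 302 stitches and work 762 rows.

Stitch gauge = 35/4 = 8.75 sts/in; 34.5 × 8.75 = 301.88 → 302 sts.
Row gauge = 57/4 = 14.25 rows/in; 53.5 × 14.25 = 762.38 → 762 rows.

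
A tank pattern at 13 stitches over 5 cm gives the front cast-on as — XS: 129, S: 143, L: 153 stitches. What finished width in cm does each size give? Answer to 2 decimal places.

XS 49.62 cm; S 55.00 cm; L 58.85 cm.

13/5 = 2.6 sts per cm.
XS: 129 / 2.6 = 49.615 → 49.62 cm.
S: 143 / 2.6 = 55.000 → 55.00 cm.
L: 153 / 2.6 = 58.846 → 58.85 cm.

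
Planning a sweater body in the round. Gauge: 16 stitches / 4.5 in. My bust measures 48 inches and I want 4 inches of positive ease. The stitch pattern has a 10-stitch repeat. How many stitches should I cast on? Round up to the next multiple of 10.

190 stitches.

Finished = 48 + 4 = 52 inches.
16 / 4.5 = 3.556 sts/in.
52 × 3.556 = 184.89 sts.
Next multiple of 10: 190.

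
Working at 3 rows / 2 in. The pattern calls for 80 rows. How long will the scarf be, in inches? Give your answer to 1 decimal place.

53.3 inches.

3 rows / 2 inch = 1.5 rows per inch.
80 / 1.5 = 53.33 inches.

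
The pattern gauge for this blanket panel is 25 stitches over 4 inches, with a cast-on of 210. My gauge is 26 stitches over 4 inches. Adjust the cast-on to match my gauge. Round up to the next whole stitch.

Scale factor = 26 / 25 = 1.040.
210 × 26 / 25 = 218.40 sts.
→ 219 sts.

219 stitches.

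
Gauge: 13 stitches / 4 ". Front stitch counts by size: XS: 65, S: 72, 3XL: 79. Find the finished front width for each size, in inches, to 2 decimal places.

XS 20.00 inches; S 22.15 inches; 3XL 24.31 inches.

13/4 = 3.25 sts per in.
XS: 65 / 3.25 = 20.000 → 20.00 in.
S: 72 / 3.25 = 22.154 → 22.15 in.
3XL: 79 / 3.25 = 24.308 → 24.31 in.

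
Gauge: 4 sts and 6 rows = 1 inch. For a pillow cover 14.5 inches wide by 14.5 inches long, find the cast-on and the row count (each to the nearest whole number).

Stitch gauge = 4/1 = 4 sts/in; 14.5 × 4 = 58.00 → 58 sts.
Row gauge = 6/1 = 6 rows/in; 14.5 × 6 = 87.00 → 87 rows.

Cast on 58 stitches and work 87 rows.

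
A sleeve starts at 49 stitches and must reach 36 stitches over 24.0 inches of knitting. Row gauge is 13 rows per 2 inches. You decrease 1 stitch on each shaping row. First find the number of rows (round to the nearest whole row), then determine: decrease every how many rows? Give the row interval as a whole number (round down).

Decrease every 12th row.

Rows = 24.0 × 6.5 = 156.0 → 156 rows.
Stitches to remove: 13 → 13 shaping rows (at 1 st each).
156 / 13 = 12.00 → every 12 rows.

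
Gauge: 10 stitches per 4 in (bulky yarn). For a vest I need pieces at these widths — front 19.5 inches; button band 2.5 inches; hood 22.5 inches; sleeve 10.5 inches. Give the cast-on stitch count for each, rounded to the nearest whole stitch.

front 49; button band 6; hood 56; sleeve 26.

Rate = 10/4 = 2.5 sts per in.
front: 19.5 × 2.5 = 48.75 → 49.
button band: 2.5 × 2.5 = 6.25 → 6.
hood: 22.5 × 2.5 = 56.25 → 56.
sleeve: 10.5 × 2.5 = 26.25 → 26.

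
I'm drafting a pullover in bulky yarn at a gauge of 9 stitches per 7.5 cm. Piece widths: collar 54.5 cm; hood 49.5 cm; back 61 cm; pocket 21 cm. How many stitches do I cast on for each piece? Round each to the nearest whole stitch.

collar 65; hood 59; back 73; pocket 25.

Rate = 9/7.5 = 1.2 sts per cm.
collar: 54.5 × 1.2 = 65.40 → 65.
hood: 49.5 × 1.2 = 59.40 → 59.
back: 61 × 1.2 = 73.20 → 73.
pocket: 21 × 1.2 = 25.20 → 25.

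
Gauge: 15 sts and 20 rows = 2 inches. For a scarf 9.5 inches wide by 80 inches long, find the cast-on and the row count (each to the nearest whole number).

Stitch gauge = 15/2 = 7.5 sts/in; 9.5 × 7.5 = 71.25 → 71 sts.
Row gauge = 20/2 = 10 rows/in; 80 × 10 = 800.00 → 800 rows.

Cast on 71 stitches and work 800 rows.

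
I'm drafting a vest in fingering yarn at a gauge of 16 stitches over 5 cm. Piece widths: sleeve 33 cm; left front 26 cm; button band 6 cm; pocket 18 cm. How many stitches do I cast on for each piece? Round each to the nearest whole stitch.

Rate = 16/5 = 3.2 sts per cm.
sleeve: 33 × 3.2 = 105.60 → 106.
left front: 26 × 3.2 = 83.20 → 83.
button band: 6 × 3.2 = 19.20 → 19.
pocket: 18 × 3.2 = 57.60 → 58.

sleeve 106; left front 83; button band 19; pocket 58.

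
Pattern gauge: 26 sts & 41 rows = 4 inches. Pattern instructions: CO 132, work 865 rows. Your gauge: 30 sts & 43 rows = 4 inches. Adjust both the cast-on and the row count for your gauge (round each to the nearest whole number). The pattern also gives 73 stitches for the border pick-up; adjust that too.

Stitches: 132 × 30/26 = 152.31 → 152.
Rows: 865 × 43/41 = 907.20 → 907.
border pick-up: 73 × 30/26 = 84.23 → 84.

Cast on 152 stitches; work 907 rows; border pick-up 84 stitches.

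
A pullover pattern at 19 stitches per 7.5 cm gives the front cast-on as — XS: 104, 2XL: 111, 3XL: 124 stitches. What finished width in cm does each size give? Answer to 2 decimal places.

19/7.5 = 2.533 sts per cm.
XS: 104 / 2.533 = 41.053 → 41.05 cm.
2XL: 111 / 2.533 = 43.816 → 43.82 cm.
3XL: 124 / 2.533 = 48.947 → 48.95 cm.

XS 41.05 cm; 2XL 43.82 cm; 3XL 48.95 cm.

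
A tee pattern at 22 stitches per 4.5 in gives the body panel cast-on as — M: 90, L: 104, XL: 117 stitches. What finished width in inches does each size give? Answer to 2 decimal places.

22/4.5 = 4.889 sts per in.
M: 90 / 4.889 = 18.409 → 18.41 in.
L: 104 / 4.889 = 21.273 → 21.27 in.
XL: 117 / 4.889 = 23.932 → 23.93 in.

M 18.41 inches; L 21.27 inches; XL 23.93 inches.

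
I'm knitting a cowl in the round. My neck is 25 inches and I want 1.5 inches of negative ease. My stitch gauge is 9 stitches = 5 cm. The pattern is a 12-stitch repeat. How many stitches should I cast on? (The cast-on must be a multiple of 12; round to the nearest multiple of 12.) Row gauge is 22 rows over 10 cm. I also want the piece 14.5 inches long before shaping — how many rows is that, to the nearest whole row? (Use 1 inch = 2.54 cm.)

Cast on 108 stitches; work 81 rows.

Finished = 25 − 1.5 = 23.5 inches.
23.5 inches × 2.54 = 59.69 cm.
9/5 = 1.8 sts per cm; 59.69 × 1.8 = 107.44 sts.
Nearest multiple of 12 → 108.
14.5 inches = 36.83 cm; × 2.2 = 81.03 → 81 rows.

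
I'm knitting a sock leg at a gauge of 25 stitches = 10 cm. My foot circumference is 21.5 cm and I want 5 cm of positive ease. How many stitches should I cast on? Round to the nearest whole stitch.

Finished = 21.5 + 5 = 26.5 cm.
25 / 10 = 2.5 sts per cm.
26.50 × 2.5 = 66.25 sts.
→ 66 sts.

66 stitches.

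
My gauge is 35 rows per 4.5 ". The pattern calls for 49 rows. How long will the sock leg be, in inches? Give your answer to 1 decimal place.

35 rows / 4.5 inch = 7.778 rows per inch.
49 / 7.778 = 6.30 inches.

6.3 inches.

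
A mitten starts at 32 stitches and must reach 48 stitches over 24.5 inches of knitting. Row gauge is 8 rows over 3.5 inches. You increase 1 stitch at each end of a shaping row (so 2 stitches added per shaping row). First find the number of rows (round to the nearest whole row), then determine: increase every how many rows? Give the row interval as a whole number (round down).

Rows = 24.5 × 2.286 = 56.0 → 56 rows.
Stitches to add: 16 → 8 shaping rows (at 2 st each).
56 / 8 = 7.00 → every 7 rows.

Increase every 7th row.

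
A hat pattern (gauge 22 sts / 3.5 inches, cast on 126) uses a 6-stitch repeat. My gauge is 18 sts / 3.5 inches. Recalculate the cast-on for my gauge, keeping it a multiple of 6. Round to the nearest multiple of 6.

102 stitches.

126 × 18 / 22 = 103.09.
Nearest multiple of 6: 102.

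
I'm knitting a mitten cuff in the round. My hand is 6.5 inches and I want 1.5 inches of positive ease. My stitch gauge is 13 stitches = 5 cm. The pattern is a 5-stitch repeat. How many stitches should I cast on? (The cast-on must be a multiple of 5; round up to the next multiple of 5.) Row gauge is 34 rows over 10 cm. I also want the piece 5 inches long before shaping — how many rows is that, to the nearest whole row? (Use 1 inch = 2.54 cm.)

Cast on 55 stitches; work 43 rows.

Finished = 6.5 + 1.5 = 8 inches.
8 inches × 2.54 = 20.32 cm.
13/5 = 2.6 sts per cm; 20.32 × 2.6 = 52.83 sts.
Next multiple of 5 → 55.
5 inches = 12.70 cm; × 3.4 = 43.18 → 43 rows.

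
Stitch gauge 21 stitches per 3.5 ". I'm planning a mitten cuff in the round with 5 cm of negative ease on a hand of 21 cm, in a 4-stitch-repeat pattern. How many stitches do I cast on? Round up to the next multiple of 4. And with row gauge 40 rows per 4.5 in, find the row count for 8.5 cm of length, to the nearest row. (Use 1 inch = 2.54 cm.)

Finished = 21 − 5 = 16 cm.
16 cm × 1/2.54 = 6.30 inches.
21/3.5 = 6 sts per in; 6.30 × 6 = 37.80 sts.
Next multiple of 4 → 40.
8.5 cm = 3.35 inches; × 8.889 = 29.75 → 30 rows.

Cast on 40 stitches; work 30 rows.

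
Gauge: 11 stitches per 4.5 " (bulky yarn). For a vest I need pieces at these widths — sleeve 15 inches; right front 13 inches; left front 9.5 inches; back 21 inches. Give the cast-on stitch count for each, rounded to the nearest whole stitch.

Rate = 11/4.5 = 2.444 sts per in.
sleeve: 15 × 2.444 = 36.67 → 37.
right front: 13 × 2.444 = 31.78 → 32.
left front: 9.5 × 2.444 = 23.22 → 23.
back: 21 × 2.444 = 51.33 → 51.

sleeve 37; right front 32; left front 23; back 51.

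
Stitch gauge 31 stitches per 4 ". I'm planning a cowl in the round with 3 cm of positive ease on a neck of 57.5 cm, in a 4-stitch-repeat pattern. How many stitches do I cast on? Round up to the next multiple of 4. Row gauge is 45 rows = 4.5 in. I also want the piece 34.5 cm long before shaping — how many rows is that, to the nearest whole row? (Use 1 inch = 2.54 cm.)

Cast on 188 stitches; work 136 rows.

Finished = 57.5 + 3 = 60.5 cm.
60.5 cm × 1/2.54 = 23.82 inches.
31/4 = 7.75 sts per in; 23.82 × 7.75 = 184.60 sts.
Next multiple of 4 → 188.
34.5 cm = 13.58 inches; × 10 = 135.83 → 136 rows.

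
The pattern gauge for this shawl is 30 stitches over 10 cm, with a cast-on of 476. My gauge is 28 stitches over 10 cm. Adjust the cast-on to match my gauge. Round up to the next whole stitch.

Scale factor = 28 / 30 = 0.933.
476 × 28 / 30 = 444.27 sts.
→ 445 sts.

Cast on 445 stitches.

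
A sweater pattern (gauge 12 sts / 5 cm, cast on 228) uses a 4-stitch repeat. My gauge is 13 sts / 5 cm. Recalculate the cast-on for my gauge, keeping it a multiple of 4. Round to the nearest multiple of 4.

228 × 13 / 12 = 247.00.
Nearest multiple of 4: 248.

248 stitches.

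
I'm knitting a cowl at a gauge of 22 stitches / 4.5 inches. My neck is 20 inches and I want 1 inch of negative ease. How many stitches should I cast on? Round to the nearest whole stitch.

Finished = 20 − 1 = 19 in.
22 / 4.5 = 4.889 sts per inch.
19.00 × 4.889 = 92.89 sts.
→ 93 sts.

Cast on 93 stitches.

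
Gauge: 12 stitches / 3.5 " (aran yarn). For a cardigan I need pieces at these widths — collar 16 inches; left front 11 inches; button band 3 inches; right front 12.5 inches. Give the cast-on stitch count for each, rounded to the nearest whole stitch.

collar 55; left front 38; button band 10; right front 43.

Rate = 12/3.5 = 3.429 sts per in.
collar: 16 × 3.429 = 54.86 → 55.
left front: 11 × 3.429 = 37.71 → 38.
button band: 3 × 3.429 = 10.29 → 10.
right front: 12.5 × 3.429 = 42.86 → 43.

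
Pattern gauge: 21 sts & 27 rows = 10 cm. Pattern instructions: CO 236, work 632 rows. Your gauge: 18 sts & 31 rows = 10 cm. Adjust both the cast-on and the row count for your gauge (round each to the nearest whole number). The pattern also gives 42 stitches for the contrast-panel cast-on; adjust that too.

Cast on 202 stitches; work 726 rows; contrast-panel cast-on 36 stitches.

Stitches: 236 × 18/21 = 202.29 → 202.
Rows: 632 × 31/27 = 725.63 → 726.
contrast-panel cast-on: 42 × 18/21 = 36.00 → 36.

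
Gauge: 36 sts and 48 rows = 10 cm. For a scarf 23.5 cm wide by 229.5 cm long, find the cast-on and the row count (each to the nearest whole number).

Stitch gauge = 36/10 = 3.6 sts/cm; 23.5 × 3.6 = 84.60 → 85 sts.
Row gauge = 48/10 = 4.8 rows/cm; 229.5 × 4.8 = 1101.60 → 1102 rows.

Cast on 85 stitches and work 1102 rows.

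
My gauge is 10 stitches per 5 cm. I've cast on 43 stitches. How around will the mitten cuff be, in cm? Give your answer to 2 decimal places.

21.50 cm.

10 stitches / 5 cm = 2 stitches per cm.
43 / 2 = 21.500 cm.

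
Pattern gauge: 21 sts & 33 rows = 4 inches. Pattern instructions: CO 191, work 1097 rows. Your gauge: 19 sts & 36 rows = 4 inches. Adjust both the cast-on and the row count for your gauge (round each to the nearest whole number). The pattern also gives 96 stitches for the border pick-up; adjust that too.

Stitches: 191 × 19/21 = 172.81 → 173.
Rows: 1097 × 36/33 = 1196.73 → 1197.
border pick-up: 96 × 19/21 = 86.86 → 87.

Cast on 173 stitches; work 1197 rows; border pick-up 87 stitches.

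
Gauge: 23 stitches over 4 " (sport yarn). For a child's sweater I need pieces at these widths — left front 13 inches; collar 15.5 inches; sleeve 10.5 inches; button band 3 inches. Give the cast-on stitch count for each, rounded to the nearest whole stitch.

Rate = 23/4 = 5.75 sts per in.
left front: 13 × 5.75 = 74.75 → 75.
collar: 15.5 × 5.75 = 89.12 → 89.
sleeve: 10.5 × 5.75 = 60.38 → 60.
button band: 3 × 5.75 = 17.25 → 17.

left front 75; collar 89; sleeve 60; button band 17.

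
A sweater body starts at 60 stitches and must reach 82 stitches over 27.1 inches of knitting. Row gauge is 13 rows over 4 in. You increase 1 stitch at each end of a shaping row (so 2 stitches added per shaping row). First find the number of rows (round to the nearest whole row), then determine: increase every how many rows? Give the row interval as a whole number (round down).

Increase every 8th row.

Rows = 27.1 × 3.25 = 88.1 → 88 rows.
Stitches to add: 22 → 11 shaping rows (at 2 st each).
88 / 11 = 8.00 → every 8 rows.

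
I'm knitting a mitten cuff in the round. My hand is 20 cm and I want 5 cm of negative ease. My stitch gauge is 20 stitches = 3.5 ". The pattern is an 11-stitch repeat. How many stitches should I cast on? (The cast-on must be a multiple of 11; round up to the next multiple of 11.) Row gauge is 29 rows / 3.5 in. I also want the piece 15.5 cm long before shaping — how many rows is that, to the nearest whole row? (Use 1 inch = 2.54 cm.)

Finished = 20 − 5 = 15 cm.
15 cm × 1/2.54 = 5.91 inches.
20/3.5 = 5.714 sts per in; 5.91 × 5.714 = 33.75 sts.
Next multiple of 11 → 44.
15.5 cm = 6.10 inches; × 8.286 = 50.56 → 51 rows.

Cast on 44 stitches; work 51 rows.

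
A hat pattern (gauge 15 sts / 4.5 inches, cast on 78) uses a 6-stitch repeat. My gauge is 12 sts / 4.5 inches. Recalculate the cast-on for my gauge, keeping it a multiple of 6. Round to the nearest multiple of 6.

78 × 12 / 15 = 62.40.
Nearest multiple of 6: 60.

Cast on 60 stitches.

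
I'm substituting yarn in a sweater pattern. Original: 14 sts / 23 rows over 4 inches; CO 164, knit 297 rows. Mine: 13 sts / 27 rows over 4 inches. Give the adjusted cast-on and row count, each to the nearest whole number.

Stitches: 164 × 13/14 = 152.29 → 152.
Rows: 297 × 27/23 = 348.65 → 349.

Cast on 152 stitches; work 349 rows.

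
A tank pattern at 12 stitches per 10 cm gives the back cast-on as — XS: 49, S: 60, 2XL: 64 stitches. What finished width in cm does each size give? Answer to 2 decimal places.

XS 40.83 cm; S 50.00 cm; 2XL 53.33 cm.

12/10 = 1.2 sts per cm.
XS: 49 / 1.2 = 40.833 → 40.83 cm.
S: 60 / 1.2 = 50.000 → 50.00 cm.
2XL: 64 / 1.2 = 53.333 → 53.33 cm.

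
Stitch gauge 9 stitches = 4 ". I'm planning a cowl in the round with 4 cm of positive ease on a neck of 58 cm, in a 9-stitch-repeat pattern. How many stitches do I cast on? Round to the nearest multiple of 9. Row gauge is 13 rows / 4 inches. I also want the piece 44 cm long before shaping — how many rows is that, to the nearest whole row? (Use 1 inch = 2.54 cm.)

Cast on 54 stitches; work 56 rows.

Finished = 58 + 4 = 62 cm.
62 cm × 1/2.54 = 24.41 inches.
9/4 = 2.25 sts per in; 24.41 × 2.25 = 54.92 sts.
Nearest multiple of 9 → 54.
44 cm = 17.32 inches; × 3.25 = 56.30 → 56 rows.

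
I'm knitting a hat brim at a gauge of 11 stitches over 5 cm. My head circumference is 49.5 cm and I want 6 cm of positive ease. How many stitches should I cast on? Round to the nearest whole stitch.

Finished = 49.5 + 6 = 55.5 cm.
11 / 5 = 2.2 sts per cm.
55.50 × 2.2 = 122.10 sts.
→ 122 sts.

CO 122 sts.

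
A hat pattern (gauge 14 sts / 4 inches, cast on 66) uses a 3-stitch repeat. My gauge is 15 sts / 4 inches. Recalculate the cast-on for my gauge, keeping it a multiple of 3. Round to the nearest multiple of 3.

66 × 15 / 14 = 70.71.
Nearest multiple of 3: 72.

72 stitches.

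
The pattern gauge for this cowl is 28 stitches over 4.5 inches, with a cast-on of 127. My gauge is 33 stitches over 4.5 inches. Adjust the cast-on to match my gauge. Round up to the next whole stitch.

Scale factor = 33 / 28 = 1.179.
127 × 33 / 28 = 149.68 sts.
→ 150 sts.

Cast on 150 stitches.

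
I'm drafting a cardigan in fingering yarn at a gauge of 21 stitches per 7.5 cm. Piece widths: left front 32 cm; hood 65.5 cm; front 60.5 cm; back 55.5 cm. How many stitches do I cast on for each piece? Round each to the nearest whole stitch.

left front 90; hood 183; front 169; back 155.

Rate = 21/7.5 = 2.8 sts per cm.
left front: 32 × 2.8 = 89.60 → 90.
hood: 65.5 × 2.8 = 183.40 → 183.
front: 60.5 × 2.8 = 169.40 → 169.
back: 55.5 × 2.8 = 155.40 → 155.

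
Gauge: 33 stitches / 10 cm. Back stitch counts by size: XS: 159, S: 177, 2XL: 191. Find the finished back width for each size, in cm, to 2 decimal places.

33/10 = 3.3 sts per cm.
XS: 159 / 3.3 = 48.182 → 48.18 cm.
S: 177 / 3.3 = 53.636 → 53.64 cm.
2XL: 191 / 3.3 = 57.879 → 57.88 cm.

XS 48.18 cm; S 53.64 cm; 2XL 57.88 cm.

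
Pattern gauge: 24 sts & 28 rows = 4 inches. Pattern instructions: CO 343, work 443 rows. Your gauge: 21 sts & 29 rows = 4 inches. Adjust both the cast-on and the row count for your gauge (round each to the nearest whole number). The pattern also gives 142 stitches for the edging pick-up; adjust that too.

Cast on 300 stitches; work 459 rows; edging pick-up 124 stitches.

Stitches: 343 × 21/24 = 300.12 → 300.
Rows: 443 × 29/28 = 458.82 → 459.
edging pick-up: 142 × 21/24 = 124.25 → 124.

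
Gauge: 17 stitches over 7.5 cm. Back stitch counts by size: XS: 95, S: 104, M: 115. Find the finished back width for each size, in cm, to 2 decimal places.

XS 41.91 cm; S 45.88 cm; M 50.74 cm.

17/7.5 = 2.267 sts per cm.
XS: 95 / 2.267 = 41.912 → 41.91 cm.
S: 104 / 2.267 = 45.882 → 45.88 cm.
M: 115 / 2.267 = 50.735 → 50.74 cm.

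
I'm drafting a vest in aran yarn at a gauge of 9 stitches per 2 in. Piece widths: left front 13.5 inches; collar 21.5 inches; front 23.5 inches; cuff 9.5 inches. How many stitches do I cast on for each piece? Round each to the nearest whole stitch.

left front 61; collar 97; front 106; cuff 43.

Rate = 9/2 = 4.5 sts per in.
left front: 13.5 × 4.5 = 60.75 → 61.
collar: 21.5 × 4.5 = 96.75 → 97.
front: 23.5 × 4.5 = 105.75 → 106.
cuff: 9.5 × 4.5 = 42.75 → 43.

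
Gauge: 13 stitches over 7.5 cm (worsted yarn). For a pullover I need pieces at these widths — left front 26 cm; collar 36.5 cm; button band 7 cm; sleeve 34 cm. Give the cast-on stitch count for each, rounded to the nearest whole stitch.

left front 45; collar 63; button band 12; sleeve 59.

Rate = 13/7.5 = 1.733 sts per cm.
left front: 26 × 1.733 = 45.07 → 45.
collar: 36.5 × 1.733 = 63.27 → 63.
button band: 7 × 1.733 = 12.13 → 12.
sleeve: 34 × 1.733 = 58.93 → 59.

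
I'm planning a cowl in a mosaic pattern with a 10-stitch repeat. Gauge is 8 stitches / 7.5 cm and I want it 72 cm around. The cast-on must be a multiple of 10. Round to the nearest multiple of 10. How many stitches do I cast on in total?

80 stitches.

8 / 7.5 = 1.067 sts per cm.
72 × 1.067 = 76.80 sts.
Nearest multiple of 10: 80.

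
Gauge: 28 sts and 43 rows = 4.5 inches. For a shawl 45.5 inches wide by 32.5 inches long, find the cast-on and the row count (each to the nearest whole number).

Stitch gauge = 28/4.5 = 6.222 sts/in; 45.5 × 6.222 = 283.11 → 283 sts.
Row gauge = 43/4.5 = 9.556 rows/in; 32.5 × 9.556 = 310.56 → 311 rows.

Cast on 283 stitches and work 311 rows.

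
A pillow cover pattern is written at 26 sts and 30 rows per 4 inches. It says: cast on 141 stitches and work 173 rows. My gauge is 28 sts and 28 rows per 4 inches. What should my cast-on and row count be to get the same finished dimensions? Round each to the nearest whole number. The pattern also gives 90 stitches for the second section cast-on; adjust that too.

Stitches: 141 × 28/26 = 151.85 → 152.
Rows: 173 × 28/30 = 161.47 → 161.
second section cast-on: 90 × 28/26 = 96.92 → 97.

Cast on 152 stitches; work 161 rows; second section cast-on 97 stitches.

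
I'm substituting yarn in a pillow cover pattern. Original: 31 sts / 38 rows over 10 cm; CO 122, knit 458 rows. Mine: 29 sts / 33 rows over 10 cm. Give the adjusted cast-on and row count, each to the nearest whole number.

Stitches: 122 × 29/31 = 114.13 → 114.
Rows: 458 × 33/38 = 397.74 → 398.

Cast on 114 stitches; work 398 rows.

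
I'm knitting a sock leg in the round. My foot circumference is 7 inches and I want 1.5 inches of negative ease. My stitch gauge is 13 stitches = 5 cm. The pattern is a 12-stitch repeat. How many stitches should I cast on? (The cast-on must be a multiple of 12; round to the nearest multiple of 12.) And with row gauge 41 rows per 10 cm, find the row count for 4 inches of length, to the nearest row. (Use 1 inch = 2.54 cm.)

Cast on 36 stitches; work 42 rows.

Finished = 7 − 1.5 = 5.5 inches.
5.5 inches × 2.54 = 13.97 cm.
13/5 = 2.6 sts per cm; 13.97 × 2.6 = 36.32 sts.
Nearest multiple of 12 → 36.
4 inches = 10.16 cm; × 4.1 = 41.66 → 42 rows.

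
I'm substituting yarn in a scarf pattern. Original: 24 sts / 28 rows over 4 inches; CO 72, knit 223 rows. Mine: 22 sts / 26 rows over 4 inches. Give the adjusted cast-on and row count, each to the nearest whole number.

Stitches: 72 × 22/24 = 66.00 → 66.
Rows: 223 × 26/28 = 207.07 → 207.

Cast on 66 stitches; work 207 rows.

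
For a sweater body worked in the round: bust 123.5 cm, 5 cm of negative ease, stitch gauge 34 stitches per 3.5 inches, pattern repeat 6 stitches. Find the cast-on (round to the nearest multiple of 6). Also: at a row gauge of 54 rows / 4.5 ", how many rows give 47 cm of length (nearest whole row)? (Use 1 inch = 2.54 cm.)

Cast on 456 stitches; work 222 rows.

Finished = 123.5 − 5 = 118.5 cm.
118.5 cm × 1/2.54 = 46.65 inches.
34/3.5 = 9.714 sts per in; 46.65 × 9.714 = 453.21 sts.
Nearest multiple of 6 → 456.
47 cm = 18.50 inches; × 12 = 222.05 → 222 rows.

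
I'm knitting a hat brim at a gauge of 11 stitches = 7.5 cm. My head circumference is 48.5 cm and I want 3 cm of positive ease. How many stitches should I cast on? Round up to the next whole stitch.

Cast on 76 stitches.

Finished = 48.5 + 3 = 51.5 cm.
11 / 7.5 = 1.467 sts per cm.
51.50 × 1.467 = 75.53 sts.
→ 76 sts.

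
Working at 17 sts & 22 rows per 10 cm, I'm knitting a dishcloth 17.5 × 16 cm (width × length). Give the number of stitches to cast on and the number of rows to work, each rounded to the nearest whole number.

Cast on 30 stitches and work 35 rows.

Stitch gauge = 17/10 = 1.7 sts/cm; 17.5 × 1.7 = 29.75 → 30 sts.
Row gauge = 22/10 = 2.2 rows/cm; 16 × 2.2 = 35.20 → 35 rows.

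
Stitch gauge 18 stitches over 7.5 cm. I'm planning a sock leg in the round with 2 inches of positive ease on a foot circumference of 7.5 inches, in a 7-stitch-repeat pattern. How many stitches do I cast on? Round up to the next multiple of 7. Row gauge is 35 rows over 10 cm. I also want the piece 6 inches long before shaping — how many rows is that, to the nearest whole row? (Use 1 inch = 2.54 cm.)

Finished = 7.5 + 2 = 9.5 inches.
9.5 inches × 2.54 = 24.13 cm.
18/7.5 = 2.4 sts per cm; 24.13 × 2.4 = 57.91 sts.
Next multiple of 7 → 63.
6 inches = 15.24 cm; × 3.5 = 53.34 → 53 rows.

Cast on 63 stitches; work 53 rows.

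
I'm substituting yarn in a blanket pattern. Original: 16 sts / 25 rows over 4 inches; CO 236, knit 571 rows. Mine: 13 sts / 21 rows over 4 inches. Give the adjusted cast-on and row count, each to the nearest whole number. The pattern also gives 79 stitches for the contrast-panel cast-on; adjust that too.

Cast on 192 stitches; work 480 rows; contrast-panel cast-on 64 stitches.

Stitches: 236 × 13/16 = 191.75 → 192.
Rows: 571 × 21/25 = 479.64 → 480.
contrast-panel cast-on: 79 × 13/16 = 64.19 → 64.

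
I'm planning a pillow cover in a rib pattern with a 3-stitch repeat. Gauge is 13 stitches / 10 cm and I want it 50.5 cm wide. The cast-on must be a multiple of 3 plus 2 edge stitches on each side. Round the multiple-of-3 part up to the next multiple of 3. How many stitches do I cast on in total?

13 / 10 = 1.3 sts per cm.
50.5 × 1.3 = 65.65 sts.
Less 4 edge sts → 61.65 for the repeat.
Next multiple of 3: 63.
Add back 4 edge sts → 67.

CO 67 sts.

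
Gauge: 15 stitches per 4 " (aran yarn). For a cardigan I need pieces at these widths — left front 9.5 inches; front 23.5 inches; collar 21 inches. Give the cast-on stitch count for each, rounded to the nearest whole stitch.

Rate = 15/4 = 3.75 sts per in.
left front: 9.5 × 3.75 = 35.62 → 36.
front: 23.5 × 3.75 = 88.12 → 88.
collar: 21 × 3.75 = 78.75 → 79.

left front 36; front 88; collar 79.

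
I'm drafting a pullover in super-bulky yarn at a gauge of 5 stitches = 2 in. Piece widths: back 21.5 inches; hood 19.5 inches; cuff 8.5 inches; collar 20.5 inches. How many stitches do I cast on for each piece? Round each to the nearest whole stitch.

back 54; hood 49; cuff 21; collar 51.

Rate = 5/2 = 2.5 sts per in.
back: 21.5 × 2.5 = 53.75 → 54.
hood: 19.5 × 2.5 = 48.75 → 49.
cuff: 8.5 × 2.5 = 21.25 → 21.
collar: 20.5 × 2.5 = 51.25 → 51.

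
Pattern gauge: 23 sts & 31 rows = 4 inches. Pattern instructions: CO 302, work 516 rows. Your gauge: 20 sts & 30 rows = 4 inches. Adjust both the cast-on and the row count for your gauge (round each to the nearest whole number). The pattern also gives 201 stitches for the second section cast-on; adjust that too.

Stitches: 302 × 20/23 = 262.61 → 263.
Rows: 516 × 30/31 = 499.35 → 499.
second section cast-on: 201 × 20/23 = 174.78 → 175.

Cast on 263 stitches; work 499 rows; second section cast-on 175 stitches.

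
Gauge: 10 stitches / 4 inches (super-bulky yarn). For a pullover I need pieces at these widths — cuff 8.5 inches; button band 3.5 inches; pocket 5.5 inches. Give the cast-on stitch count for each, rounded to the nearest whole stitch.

Rate = 10/4 = 2.5 sts per in.
cuff: 8.5 × 2.5 = 21.25 → 21.
button band: 3.5 × 2.5 = 8.75 → 9.
pocket: 5.5 × 2.5 = 13.75 → 14.

cuff 21; button band 9; pocket 14.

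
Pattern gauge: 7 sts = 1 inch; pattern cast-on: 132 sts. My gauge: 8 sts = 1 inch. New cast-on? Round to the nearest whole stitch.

Scale factor = 8 / 7 = 1.143.
132 × 8 / 7 = 150.86 sts.
→ 151 sts.

Cast on 151 stitches.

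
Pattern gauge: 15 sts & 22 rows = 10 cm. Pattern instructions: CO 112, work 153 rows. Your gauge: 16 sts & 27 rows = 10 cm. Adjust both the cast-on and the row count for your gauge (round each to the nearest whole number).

Stitches: 112 × 16/15 = 119.47 → 119.
Rows: 153 × 27/22 = 187.77 → 188.

Cast on 119 stitches; work 188 rows.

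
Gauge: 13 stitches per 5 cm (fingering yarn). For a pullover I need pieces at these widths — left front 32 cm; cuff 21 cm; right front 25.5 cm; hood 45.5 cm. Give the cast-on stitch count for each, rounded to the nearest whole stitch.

Rate = 13/5 = 2.6 sts per cm.
left front: 32 × 2.6 = 83.20 → 83.
cuff: 21 × 2.6 = 54.60 → 55.
right front: 25.5 × 2.6 = 66.30 → 66.
hood: 45.5 × 2.6 = 118.30 → 118.

left front 83; cuff 55; right front 66; hood 118.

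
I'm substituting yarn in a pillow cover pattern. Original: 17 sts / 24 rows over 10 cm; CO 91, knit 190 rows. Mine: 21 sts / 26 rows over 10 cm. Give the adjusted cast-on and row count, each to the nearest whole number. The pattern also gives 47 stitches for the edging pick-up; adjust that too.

Cast on 112 stitches; work 206 rows; edging pick-up 58 stitches.

Stitches: 91 × 21/17 = 112.41 → 112.
Rows: 190 × 26/24 = 205.83 → 206.
edging pick-up: 47 × 21/17 = 58.06 → 58.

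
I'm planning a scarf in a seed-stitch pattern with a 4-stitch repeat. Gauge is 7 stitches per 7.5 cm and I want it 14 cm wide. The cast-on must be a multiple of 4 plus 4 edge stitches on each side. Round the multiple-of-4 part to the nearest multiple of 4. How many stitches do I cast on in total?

CO 12 sts.

7 / 7.5 = 0.933 sts per cm.
14 × 0.933 = 13.07 sts.
Less 8 edge sts → 5.07 for the repeat.
Nearest multiple of 4: 4.
Add back 8 edge sts → 12.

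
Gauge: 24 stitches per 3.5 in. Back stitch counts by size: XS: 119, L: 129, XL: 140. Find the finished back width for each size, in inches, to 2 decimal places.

XS 17.35 inches; L 18.81 inches; XL 20.42 inches.

24/3.5 = 6.857 sts per in.
XS: 119 / 6.857 = 17.354 → 17.35 in.
L: 129 / 6.857 = 18.812 → 18.81 in.
XL: 140 / 6.857 = 20.417 → 20.42 in.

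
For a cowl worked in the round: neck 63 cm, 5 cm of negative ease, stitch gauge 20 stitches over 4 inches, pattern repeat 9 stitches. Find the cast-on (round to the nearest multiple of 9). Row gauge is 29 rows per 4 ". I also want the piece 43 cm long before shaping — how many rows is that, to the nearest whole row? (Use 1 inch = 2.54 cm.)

Finished = 63 − 5 = 58 cm.
58 cm × 1/2.54 = 22.83 inches.
20/4 = 5 sts per in; 22.83 × 5 = 114.17 sts.
Nearest multiple of 9 → 117.
43 cm = 16.93 inches; × 7.25 = 122.74 → 123 rows.

Cast on 117 stitches; work 123 rows.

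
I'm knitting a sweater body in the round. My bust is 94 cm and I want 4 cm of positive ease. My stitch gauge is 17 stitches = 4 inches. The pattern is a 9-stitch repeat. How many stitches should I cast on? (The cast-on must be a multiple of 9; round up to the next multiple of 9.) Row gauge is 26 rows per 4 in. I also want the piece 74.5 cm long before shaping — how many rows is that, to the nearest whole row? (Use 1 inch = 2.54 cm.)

Cast on 171 stitches; work 191 rows.

Finished = 94 + 4 = 98 cm.
98 cm × 1/2.54 = 38.58 inches.
17/4 = 4.25 sts per in; 38.58 × 4.25 = 163.98 sts.
Next multiple of 9 → 171.
74.5 cm = 29.33 inches; × 6.5 = 190.65 → 191 rows.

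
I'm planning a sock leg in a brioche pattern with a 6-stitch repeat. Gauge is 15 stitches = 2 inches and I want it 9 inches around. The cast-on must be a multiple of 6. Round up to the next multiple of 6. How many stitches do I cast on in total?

15 / 2 = 7.5 sts per inch.
9 × 7.5 = 67.50 sts.
Next multiple of 6: 72.

Cast on 72 stitches.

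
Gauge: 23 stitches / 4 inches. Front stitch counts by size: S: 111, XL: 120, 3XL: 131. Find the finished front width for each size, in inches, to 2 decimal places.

S 19.30 inches; XL 20.87 inches; 3XL 22.78 inches.

23/4 = 5.75 sts per in.
S: 111 / 5.75 = 19.304 → 19.30 in.
XL: 120 / 5.75 = 20.870 → 20.87 in.
3XL: 131 / 5.75 = 22.783 → 22.78 in.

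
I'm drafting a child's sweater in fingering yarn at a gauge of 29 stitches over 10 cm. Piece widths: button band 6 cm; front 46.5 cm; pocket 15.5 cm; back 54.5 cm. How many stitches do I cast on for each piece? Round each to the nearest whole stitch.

button band 17; front 135; pocket 45; back 158.

Rate = 29/10 = 2.9 sts per cm.
button band: 6 × 2.9 = 17.40 → 17.
front: 46.5 × 2.9 = 134.85 → 135.
pocket: 15.5 × 2.9 = 44.95 → 45.
back: 54.5 × 2.9 = 158.05 → 158.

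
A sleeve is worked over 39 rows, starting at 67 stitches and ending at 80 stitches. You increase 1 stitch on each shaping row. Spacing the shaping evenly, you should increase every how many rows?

Increase every 3rd row.

Stitches to add: |80 − 67| = 13.
Shaping rows needed: 13 / 1 = 13.
39 rows / 13 = every 3 rows.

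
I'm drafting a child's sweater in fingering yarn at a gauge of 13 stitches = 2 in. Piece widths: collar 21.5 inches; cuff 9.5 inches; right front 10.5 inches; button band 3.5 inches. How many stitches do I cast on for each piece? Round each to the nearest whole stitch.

collar 140; cuff 62; right front 68; button band 23.

Rate = 13/2 = 6.5 sts per in.
collar: 21.5 × 6.5 = 139.75 → 140.
cuff: 9.5 × 6.5 = 61.75 → 62.
right front: 10.5 × 6.5 = 68.25 → 68.
button band: 3.5 × 6.5 = 22.75 → 23.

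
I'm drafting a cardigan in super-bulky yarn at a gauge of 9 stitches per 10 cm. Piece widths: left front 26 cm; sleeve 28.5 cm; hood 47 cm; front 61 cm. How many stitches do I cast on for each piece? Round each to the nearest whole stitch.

Rate = 9/10 = 0.9 sts per cm.
left front: 26 × 0.9 = 23.40 → 23.
sleeve: 28.5 × 0.9 = 25.65 → 26.
hood: 47 × 0.9 = 42.30 → 42.
front: 61 × 0.9 = 54.90 → 55.

left front 23; sleeve 26; hood 42; front 55.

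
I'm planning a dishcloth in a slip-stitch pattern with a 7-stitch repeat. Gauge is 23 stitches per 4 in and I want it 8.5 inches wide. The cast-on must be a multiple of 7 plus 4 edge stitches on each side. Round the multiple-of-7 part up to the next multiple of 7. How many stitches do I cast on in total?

CO 50 sts.

23 / 4 = 5.75 sts per inch.
8.5 × 5.75 = 48.88 sts.
Less 8 edge sts → 40.88 for the repeat.
Next multiple of 7: 42.
Add back 8 edge sts → 50.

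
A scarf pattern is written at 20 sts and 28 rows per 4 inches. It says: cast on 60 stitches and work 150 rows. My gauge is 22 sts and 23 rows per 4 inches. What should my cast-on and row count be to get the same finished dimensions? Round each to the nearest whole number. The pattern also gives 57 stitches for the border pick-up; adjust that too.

Cast on 66 stitches; work 123 rows; border pick-up 63 stitches.

Stitches: 60 × 22/20 = 66.00 → 66.
Rows: 150 × 23/28 = 123.21 → 123.
border pick-up: 57 × 22/20 = 62.70 → 63.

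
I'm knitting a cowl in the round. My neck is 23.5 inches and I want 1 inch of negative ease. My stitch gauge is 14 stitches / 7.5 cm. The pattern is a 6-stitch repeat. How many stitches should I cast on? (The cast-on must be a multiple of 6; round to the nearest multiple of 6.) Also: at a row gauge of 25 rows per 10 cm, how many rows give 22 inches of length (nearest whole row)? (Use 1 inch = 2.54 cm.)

Finished = 23.5 − 1 = 22.5 inches.
22.5 inches × 2.54 = 57.15 cm.
14/7.5 = 1.867 sts per cm; 57.15 × 1.867 = 106.68 sts.
Nearest multiple of 6 → 108.
22 inches = 55.88 cm; × 2.5 = 139.70 → 140 rows.

Cast on 108 stitches; work 140 rows.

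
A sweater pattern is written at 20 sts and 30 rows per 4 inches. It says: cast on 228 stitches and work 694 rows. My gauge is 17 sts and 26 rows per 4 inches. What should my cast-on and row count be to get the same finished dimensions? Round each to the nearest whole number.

Stitches: 228 × 17/20 = 193.80 → 194.
Rows: 694 × 26/30 = 601.47 → 601.

Cast on 194 stitches; work 601 rows.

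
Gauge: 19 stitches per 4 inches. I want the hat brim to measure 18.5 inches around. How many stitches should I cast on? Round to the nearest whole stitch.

19 stitches / 4 in = 4.75 stitches per inch.
18.5 × 4.75 = 87.88 stitches.
Round to nearest → 88.

CO 88 sts.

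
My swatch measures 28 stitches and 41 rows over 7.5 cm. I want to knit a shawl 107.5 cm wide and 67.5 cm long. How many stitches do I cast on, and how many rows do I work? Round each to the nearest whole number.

Cast on 401 stitches and work 369 rows.

Stitch gauge = 28/7.5 = 3.733 sts/cm; 107.5 × 3.733 = 401.33 → 401 sts.
Row gauge = 41/7.5 = 5.467 rows/cm; 67.5 × 5.467 = 369.00 → 369 rows.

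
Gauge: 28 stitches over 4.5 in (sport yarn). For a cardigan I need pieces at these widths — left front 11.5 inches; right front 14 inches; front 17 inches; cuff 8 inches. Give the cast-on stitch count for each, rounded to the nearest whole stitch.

left front 72; right front 87; front 106; cuff 50.

Rate = 28/4.5 = 6.222 sts per in.
left front: 11.5 × 6.222 = 71.56 → 72.
right front: 14 × 6.222 = 87.11 → 87.
front: 17 × 6.222 = 105.78 → 106.
cuff: 8 × 6.222 = 49.78 → 50.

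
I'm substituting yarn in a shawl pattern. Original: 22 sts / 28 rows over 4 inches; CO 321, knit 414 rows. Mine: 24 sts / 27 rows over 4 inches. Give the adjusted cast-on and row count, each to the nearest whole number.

Stitches: 321 × 24/22 = 350.18 → 350.
Rows: 414 × 27/28 = 399.21 → 399.

Cast on 350 stitches; work 399 rows.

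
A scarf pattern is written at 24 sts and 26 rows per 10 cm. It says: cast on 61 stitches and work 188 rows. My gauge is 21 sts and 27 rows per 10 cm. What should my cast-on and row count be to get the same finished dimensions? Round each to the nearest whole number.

Cast on 53 stitches; work 195 rows.

Stitches: 61 × 21/24 = 53.38 → 53.
Rows: 188 × 27/26 = 195.23 → 195.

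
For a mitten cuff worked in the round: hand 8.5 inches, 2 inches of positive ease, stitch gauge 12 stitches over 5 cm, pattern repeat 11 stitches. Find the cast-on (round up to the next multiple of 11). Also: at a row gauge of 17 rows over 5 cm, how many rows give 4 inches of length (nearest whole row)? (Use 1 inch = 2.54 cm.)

Cast on 66 stitches; work 35 rows.

Finished = 8.5 + 2 = 10.5 inches.
10.5 inches × 2.54 = 26.67 cm.
12/5 = 2.4 sts per cm; 26.67 × 2.4 = 64.01 sts.
Next multiple of 11 → 66.
4 inches = 10.16 cm; × 3.4 = 34.54 → 35 rows.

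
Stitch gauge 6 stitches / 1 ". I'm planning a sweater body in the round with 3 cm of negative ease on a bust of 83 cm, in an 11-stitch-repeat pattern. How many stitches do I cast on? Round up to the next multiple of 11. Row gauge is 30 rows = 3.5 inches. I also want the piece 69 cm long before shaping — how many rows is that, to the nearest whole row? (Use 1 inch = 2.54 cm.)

Finished = 83 − 3 = 80 cm.
80 cm × 1/2.54 = 31.50 inches.
6/1 = 6 sts per in; 31.50 × 6 = 188.98 sts.
Next multiple of 11 → 198.
69 cm = 27.17 inches; × 8.571 = 232.85 → 233 rows.

Cast on 198 stitches; work 233 rows.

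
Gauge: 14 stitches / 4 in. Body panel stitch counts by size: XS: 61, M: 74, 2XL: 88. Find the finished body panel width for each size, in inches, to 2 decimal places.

14/4 = 3.5 sts per in.
XS: 61 / 3.5 = 17.429 → 17.43 in.
M: 74 / 3.5 = 21.143 → 21.14 in.
2XL: 88 / 3.5 = 25.143 → 25.14 in.

XS 17.43 inches; M 21.14 inches; 2XL 25.14 inches.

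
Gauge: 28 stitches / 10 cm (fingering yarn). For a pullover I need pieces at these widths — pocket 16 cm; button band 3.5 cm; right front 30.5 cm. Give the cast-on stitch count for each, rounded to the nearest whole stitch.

Rate = 28/10 = 2.8 sts per cm.
pocket: 16 × 2.8 = 44.80 → 45.
button band: 3.5 × 2.8 = 9.80 → 10.
right front: 30.5 × 2.8 = 85.40 → 85.

pocket 45; button band 10; right front 85.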